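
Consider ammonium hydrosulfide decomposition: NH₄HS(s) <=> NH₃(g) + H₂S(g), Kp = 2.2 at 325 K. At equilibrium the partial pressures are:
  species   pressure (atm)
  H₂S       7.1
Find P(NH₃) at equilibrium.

P(NH₃) = 0.31 atm

(NH₄HS is a pure solid — omitted from Kp.)
At equilibrium, Kp = P(NH₃)·P(H₂S) = 2.2.
(P(NH₃))·(7.1) = 2.2
P(NH₃) = 0.310 = 0.31 atm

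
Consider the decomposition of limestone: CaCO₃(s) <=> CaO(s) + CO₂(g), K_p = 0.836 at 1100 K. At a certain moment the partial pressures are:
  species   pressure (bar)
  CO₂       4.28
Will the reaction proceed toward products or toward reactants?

to the left

(CaCO₃, CaO are pure solids — omitted from Q_p.)
Q_p = P(CO₂) = 4.28
Q_p = 4.28 > K_p = 0.836, so the reverse reaction proceeds.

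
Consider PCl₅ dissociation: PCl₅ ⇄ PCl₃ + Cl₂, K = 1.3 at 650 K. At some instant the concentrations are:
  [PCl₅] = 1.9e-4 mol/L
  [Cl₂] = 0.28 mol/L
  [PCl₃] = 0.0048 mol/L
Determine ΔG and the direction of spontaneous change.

Q = [PCl₃]·[Cl₂] / [PCl₅] = (0.0048)·(0.28) / (1.9e-4) = 7.07
ΔG = RT ln(Q/K) = (8.314 J mol⁻¹ K⁻¹)(650 K) × ln(7.07/1.3)
   = (5.404 kJ/mol)(1.693) = 9.15 kJ/mol
ΔG > 0, so the forward reaction is non-spontaneous (proceeds in reverse).

ΔG = 9.15 kJ/mol; the forward reaction is non-spontaneous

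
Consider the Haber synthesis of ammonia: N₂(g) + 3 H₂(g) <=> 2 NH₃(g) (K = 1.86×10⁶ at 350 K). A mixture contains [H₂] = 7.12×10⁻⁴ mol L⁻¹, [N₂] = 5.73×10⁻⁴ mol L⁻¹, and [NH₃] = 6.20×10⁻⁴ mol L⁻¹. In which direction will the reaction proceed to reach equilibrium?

Q = [NH₃]² / ([N₂]·[H₂]³) = (6.20×10⁻⁴)² / ((5.73×10⁻⁴)·(7.12×10⁻⁴)³) = 1.86×10⁶
Q = 1.86×10⁶ = K, so the system is already at equilibrium.

at equilibrium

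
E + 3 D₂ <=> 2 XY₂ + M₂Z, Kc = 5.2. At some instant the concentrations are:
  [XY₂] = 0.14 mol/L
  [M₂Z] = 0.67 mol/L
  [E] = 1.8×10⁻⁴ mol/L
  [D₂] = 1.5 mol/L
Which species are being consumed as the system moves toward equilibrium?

Qc = [XY₂]²·[M₂Z] / ([E]·[D₂]³) = (0.14)²·(0.67) / ((1.8×10⁻⁴)·(1.5)³) = 22
Qc = 22 > Kc = 5.2: net reverse reaction.

XY₂, M₂Z (products)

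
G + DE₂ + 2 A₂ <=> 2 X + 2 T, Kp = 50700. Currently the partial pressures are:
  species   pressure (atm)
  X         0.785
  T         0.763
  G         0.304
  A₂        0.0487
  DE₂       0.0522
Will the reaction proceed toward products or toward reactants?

Qp = P(X)²·P(T)² / (P(G)·P(DE₂)·P(A₂)²) = (0.785)²·(0.763)² / ((0.304)·(0.0522)·(0.0487)²) = 9530
Qp = 9530 < Kp = 50700, so the forward reaction proceeds.

forward (toward products)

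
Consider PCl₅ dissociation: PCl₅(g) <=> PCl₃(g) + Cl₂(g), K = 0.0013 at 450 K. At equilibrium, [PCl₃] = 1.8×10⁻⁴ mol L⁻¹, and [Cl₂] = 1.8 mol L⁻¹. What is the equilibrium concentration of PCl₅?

At equilibrium, K = [PCl₃]·[Cl₂] / [PCl₅] = 0.0013.
(1.8×10⁻⁴)·(1.8) / ([PCl₅]) = 0.0013
[PCl₅] = 0.249 = 0.25 mol L⁻¹

[PCl₅] = 0.25 mol L⁻¹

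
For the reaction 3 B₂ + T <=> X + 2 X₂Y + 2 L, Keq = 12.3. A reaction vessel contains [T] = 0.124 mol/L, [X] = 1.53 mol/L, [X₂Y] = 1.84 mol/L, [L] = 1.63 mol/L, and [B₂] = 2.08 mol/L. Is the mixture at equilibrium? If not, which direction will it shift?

Q = [X]·[X₂Y]²·[L]² / ([B₂]³·[T]) = (1.53)·(1.84)²·(1.63)² / ((2.08)³·(0.124)) = 12.3
Q = 12.3 = Keq; the system is at equilibrium.

yes, at equilibrium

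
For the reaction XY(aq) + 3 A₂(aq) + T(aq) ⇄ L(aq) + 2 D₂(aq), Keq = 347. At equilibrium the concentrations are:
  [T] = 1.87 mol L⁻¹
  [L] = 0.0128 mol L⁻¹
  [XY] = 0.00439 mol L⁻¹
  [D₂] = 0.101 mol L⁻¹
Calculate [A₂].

At equilibrium, Keq = [L]·[D₂]² / ([XY]·[A₂]³·[T]) = 347.
(0.0128)·(0.101)² / ((0.00439)·([A₂])³·(1.87)) = 347
[A₂]³ = 4.58×10⁻⁵ ⇒ [A₂] = 0.0358 mol L⁻¹

[A₂] = 0.0358 mol L⁻¹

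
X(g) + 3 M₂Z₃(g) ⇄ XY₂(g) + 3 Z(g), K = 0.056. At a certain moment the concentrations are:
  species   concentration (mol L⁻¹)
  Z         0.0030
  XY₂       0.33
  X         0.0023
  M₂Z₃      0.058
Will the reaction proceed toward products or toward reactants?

Q = [XY₂]·[Z]³ / ([X]·[M₂Z₃]³) = (0.33)·(0.0030)³ / ((0.0023)·(0.058)³) = 0.020
Q = 0.020 < K = 0.056, so the forward reaction proceeds.

forward (toward products)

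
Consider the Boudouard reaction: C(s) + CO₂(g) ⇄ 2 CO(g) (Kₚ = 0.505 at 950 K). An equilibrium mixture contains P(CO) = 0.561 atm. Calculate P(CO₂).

(C is a pure solid — omitted from Kₚ.)
At equilibrium, Kₚ = P(CO)² / P(CO₂) = 0.505.
(0.561)² / (P(CO₂)) = 0.505
P(CO₂) = 0.623 atm

P(CO₂) = 0.623 atm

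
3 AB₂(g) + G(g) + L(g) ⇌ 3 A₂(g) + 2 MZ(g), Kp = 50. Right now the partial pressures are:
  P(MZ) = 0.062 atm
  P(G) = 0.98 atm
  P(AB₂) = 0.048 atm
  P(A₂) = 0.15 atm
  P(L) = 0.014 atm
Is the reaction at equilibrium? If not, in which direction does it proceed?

Qp = P(A₂)³·P(MZ)² / (P(AB₂)³·P(G)·P(L)) = (0.15)³·(0.062)² / ((0.048)³·(0.98)·(0.014)) = 8.6
Qp = 8.6 < Kp = 50, so the forward reaction proceeds.

toward products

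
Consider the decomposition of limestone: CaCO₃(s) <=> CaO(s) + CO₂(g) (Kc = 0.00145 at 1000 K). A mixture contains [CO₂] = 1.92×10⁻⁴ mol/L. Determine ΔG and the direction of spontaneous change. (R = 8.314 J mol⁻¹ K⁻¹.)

(CaCO₃, CaO are pure solids — omitted from Qc.)
Qc = [CO₂] = 1.92×10⁻⁴
ΔG = RT ln(Qc/Kc) = (8.314 J mol⁻¹ K⁻¹)(1000 K) × ln(1.92×10⁻⁴/0.00145)
   = (8.314 kJ/mol)(-2.022) = -16.8 kJ/mol
ΔG < 0, so the forward reaction is spontaneous (proceeds forward).

ΔG = -16.8 kJ/mol; the forward reaction is spontaneous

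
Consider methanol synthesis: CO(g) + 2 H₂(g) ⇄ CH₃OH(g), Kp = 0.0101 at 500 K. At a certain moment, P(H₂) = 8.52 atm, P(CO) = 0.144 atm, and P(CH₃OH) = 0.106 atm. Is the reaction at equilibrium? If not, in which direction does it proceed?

Qp = P(CH₃OH) / (P(CO)·P(H₂)²) = (0.106) / ((0.144)·(8.52)²) = 0.0101
Qp = 0.0101 = Kp, so the system is already at equilibrium.

at equilibrium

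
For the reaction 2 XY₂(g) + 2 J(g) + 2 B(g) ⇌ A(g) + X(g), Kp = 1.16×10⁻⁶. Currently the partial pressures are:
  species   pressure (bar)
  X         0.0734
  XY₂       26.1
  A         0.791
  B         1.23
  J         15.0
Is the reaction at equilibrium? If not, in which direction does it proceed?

Qp = P(A)·P(X) / (P(XY₂)²·P(J)²·P(B)²) = (0.791)·(0.0734) / ((26.1)²·(15.0)²·(1.23)²) = 2.50×10⁻⁷
Qp = 2.50×10⁻⁷ < Kp = 1.16×10⁻⁶, so the forward reaction proceeds.

forward (toward products)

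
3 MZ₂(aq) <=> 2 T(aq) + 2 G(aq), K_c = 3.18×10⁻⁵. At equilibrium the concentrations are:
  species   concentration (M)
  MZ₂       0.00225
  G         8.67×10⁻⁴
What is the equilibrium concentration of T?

[T] = 6.94×10⁻⁴ M

At equilibrium, K_c = [T]²·[G]² / [MZ₂]³ = 3.18×10⁻⁵.
([T])²·(8.67×10⁻⁴)² / (0.00225)³ = 3.18×10⁻⁵
[T]² = 4.82×10⁻⁷ ⇒ [T] = 6.94×10⁻⁴ M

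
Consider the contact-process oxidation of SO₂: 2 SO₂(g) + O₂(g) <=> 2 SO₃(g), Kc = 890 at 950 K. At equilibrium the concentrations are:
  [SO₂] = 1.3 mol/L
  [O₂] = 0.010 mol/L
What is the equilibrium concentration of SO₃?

At equilibrium, Kc = [SO₃]² / ([SO₂]²·[O₂]) = 890.
([SO₃])² / ((1.3)²·(0.010)) = 890
[SO₃]² = 15.0 ⇒ [SO₃] = 3.9 mol/L

[SO₃] = 3.9 mol/L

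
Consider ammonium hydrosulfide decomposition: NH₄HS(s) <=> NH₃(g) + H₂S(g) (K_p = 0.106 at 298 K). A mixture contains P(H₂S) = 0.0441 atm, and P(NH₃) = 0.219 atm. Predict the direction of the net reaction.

(NH₄HS is a pure solid — omitted from Q_p.)
Q_p = P(NH₃)·P(H₂S) = (0.219)·(0.0441) = 0.00966
Q_p = 0.00966 < K_p = 0.106, so the forward reaction proceeds.

in the forward direction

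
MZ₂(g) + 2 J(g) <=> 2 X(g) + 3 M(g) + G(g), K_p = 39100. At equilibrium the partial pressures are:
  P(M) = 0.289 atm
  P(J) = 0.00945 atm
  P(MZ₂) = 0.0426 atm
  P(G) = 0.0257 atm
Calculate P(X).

At equilibrium, K_p = P(X)²·P(M)³·P(G) / (P(MZ₂)·P(J)²) = 39100.
(P(X))²·(0.289)³·(0.0257) / ((0.0426)·(0.00945)²) = 39100
P(X)² = 240 ⇒ P(X) = 15.5 atm

P(X) = 15.5 atm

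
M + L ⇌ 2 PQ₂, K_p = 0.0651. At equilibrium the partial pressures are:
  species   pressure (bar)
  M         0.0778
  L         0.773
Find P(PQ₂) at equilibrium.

P(PQ₂) = 0.0626 bar

At equilibrium, K_p = P(PQ₂)² / (P(M)·P(L)) = 0.0651.
(P(PQ₂))² / ((0.0778)·(0.773)) = 0.0651
P(PQ₂)² = 0.00392 ⇒ P(PQ₂) = 0.0626 bar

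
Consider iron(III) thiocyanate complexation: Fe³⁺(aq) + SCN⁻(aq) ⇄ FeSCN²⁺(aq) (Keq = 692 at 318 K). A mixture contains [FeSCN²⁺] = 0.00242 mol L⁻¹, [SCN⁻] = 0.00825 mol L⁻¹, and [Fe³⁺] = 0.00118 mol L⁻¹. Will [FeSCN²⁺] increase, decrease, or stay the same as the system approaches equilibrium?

increase

Q = [FeSCN²⁺] / ([Fe³⁺]·[SCN⁻]) = (0.00242) / ((0.00118)·(0.00825)) = 249
Q = 249 < Keq = 692: net forward reaction.
FeSCN²⁺ is a product, so it increases.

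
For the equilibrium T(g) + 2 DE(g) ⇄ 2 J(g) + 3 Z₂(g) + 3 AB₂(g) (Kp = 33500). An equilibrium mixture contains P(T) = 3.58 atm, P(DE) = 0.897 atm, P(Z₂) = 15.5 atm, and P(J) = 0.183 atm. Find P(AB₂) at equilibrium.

P(AB₂) = 9.18 atm

At equilibrium, Kp = P(J)²·P(Z₂)³·P(AB₂)³ / (P(T)·P(DE)²) = 33500.
(0.183)²·(15.5)³·(P(AB₂))³ / ((3.58)·(0.897)²) = 33500
P(AB₂)³ = 774 ⇒ P(AB₂) = 9.18 atm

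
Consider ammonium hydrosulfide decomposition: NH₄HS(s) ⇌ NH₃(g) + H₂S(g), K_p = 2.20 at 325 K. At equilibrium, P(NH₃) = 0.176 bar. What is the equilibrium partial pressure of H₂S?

P(H₂S) = 12.5 bar

(NH₄HS is a pure solid — omitted from K_p.)
At equilibrium, K_p = P(NH₃)·P(H₂S) = 2.20.
(0.176)·(P(H₂S)) = 2.20
P(H₂S) = 12.5 bar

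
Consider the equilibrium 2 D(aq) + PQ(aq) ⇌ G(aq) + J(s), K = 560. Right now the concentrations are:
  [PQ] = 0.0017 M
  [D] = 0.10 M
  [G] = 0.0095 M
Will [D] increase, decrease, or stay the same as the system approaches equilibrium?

stay the same

(J is a pure solid — omitted from Q.)
Q = [G] / ([D]²·[PQ]) = (0.0095) / ((0.10)²·(0.0017)) = 560
Q = 560 = K; the system is at equilibrium.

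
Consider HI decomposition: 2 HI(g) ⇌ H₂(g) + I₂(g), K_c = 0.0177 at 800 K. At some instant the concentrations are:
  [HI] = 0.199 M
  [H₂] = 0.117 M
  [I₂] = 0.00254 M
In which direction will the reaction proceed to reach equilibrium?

in the forward direction

Q_c = [H₂]·[I₂] / [HI]² = (0.117)·(0.00254) / (0.199)² = 0.00750
Q_c = 0.00750 < K_c = 0.0177, so the forward reaction proceeds.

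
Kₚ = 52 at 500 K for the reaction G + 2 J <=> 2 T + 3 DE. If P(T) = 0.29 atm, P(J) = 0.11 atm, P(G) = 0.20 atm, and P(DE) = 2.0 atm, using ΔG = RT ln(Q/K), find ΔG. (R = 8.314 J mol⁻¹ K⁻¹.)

ΔG = 6.97 kJ/mol

Qₚ = P(T)²·P(DE)³ / (P(G)·P(J)²) = (0.29)²·(2.0)³ / ((0.20)·(0.11)²) = 278
ΔG = RT ln(Qₚ/Kₚ) = (8.314 J mol⁻¹ K⁻¹)(500 K) × ln(278/52)
   = (4.157 kJ/mol)(1.676) = 6.97 kJ/mol
ΔG > 0, so the forward reaction is non-spontaneous (proceeds in reverse).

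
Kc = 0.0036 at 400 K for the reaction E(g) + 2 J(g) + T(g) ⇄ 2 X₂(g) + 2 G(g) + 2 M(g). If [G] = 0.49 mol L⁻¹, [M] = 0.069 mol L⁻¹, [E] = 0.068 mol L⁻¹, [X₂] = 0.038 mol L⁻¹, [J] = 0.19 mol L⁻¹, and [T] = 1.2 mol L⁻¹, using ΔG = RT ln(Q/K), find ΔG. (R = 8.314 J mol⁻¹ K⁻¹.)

ΔG = -6.19 kJ/mol

Qc = [X₂]²·[G]²·[M]² / ([E]·[J]²·[T]) = (0.038)²·(0.49)²·(0.069)² / ((0.068)·(0.19)²·(1.2)) = 5.60×10⁻⁴
ΔG = RT ln(Qc/Kc) = (8.314 J mol⁻¹ K⁻¹)(400 K) × ln(5.60×10⁻⁴/0.0036)
   = (3.326 kJ/mol)(-1.861) = -6.19 kJ/mol
ΔG < 0, so the forward reaction is spontaneous (proceeds forward).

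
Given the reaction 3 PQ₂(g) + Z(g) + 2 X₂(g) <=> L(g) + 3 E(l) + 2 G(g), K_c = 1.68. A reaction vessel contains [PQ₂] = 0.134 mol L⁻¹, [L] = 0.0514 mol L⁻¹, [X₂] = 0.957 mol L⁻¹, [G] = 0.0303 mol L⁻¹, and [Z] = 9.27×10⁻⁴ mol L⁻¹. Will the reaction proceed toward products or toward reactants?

to the left

(E is a pure liquid — omitted from Q_c.)
Q_c = [L]·[G]² / ([PQ₂]³·[Z]·[X₂]²) = (0.0514)·(0.0303)² / ((0.134)³·(9.27×10⁻⁴)·(0.957)²) = 23.1
Q_c = 23.1 > K_c = 1.68, so the reverse reaction proceeds.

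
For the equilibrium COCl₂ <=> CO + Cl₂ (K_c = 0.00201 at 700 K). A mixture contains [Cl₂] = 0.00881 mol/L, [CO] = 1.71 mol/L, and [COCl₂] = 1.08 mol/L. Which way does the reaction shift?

Q_c = [CO]·[Cl₂] / [COCl₂] = (1.71)·(0.00881) / (1.08) = 0.0139
Q_c = 0.0139 > K_c = 0.00201, so the reverse reaction proceeds.

reverse (toward reactants)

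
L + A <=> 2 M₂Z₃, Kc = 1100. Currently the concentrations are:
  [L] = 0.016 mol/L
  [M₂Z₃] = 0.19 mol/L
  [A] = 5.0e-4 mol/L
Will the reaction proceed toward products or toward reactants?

reverse (toward reactants)

Qc = [M₂Z₃]² / ([L]·[A]) = (0.19)² / ((0.016)·(5.0e-4)) = 4500
Qc = 4500 > Kc = 1100, so the reverse reaction proceeds.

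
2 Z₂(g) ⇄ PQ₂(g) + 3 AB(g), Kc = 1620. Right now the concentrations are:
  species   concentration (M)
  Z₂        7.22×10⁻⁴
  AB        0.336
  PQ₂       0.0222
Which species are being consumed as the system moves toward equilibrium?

none (at equilibrium)

Qc = [PQ₂]·[AB]³ / [Z₂]² = (0.0222)·(0.336)³ / (7.22×10⁻⁴)² = 1620
Qc = 1620 = Kc; the system is at equilibrium.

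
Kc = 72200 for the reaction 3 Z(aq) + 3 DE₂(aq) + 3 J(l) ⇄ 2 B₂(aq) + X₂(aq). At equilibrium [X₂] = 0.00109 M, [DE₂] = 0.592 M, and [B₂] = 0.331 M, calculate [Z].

[Z] = 0.00200 M

(J is a pure liquid — omitted from Kc.)
At equilibrium, Kc = [B₂]²·[X₂] / ([Z]³·[DE₂]³) = 72200.
(0.331)²·(0.00109) / (([Z])³·(0.592)³) = 72200
[Z]³ = 7.97×10⁻⁹ ⇒ [Z] = 0.00200 M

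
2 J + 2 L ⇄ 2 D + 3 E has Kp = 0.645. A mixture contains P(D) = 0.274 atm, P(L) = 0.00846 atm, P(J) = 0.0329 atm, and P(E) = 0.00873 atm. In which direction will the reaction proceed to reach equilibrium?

Qp = P(D)²·P(E)³ / (P(J)²·P(L)²) = (0.274)²·(0.00873)³ / ((0.0329)²·(0.00846)²) = 0.645
Qp = 0.645 = Kp, so the system is already at equilibrium.

neither direction; the system is at equilibrium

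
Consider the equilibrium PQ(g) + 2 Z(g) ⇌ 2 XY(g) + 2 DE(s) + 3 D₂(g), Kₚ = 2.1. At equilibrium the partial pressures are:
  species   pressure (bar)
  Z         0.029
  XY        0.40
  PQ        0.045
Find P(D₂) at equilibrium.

P(D₂) = 0.079 bar

(DE is a pure solid — omitted from Kₚ.)
At equilibrium, Kₚ = P(XY)²·P(D₂)³ / (P(PQ)·P(Z)²) = 2.1.
(0.40)²·(P(D₂))³ / ((0.045)·(0.029)²) = 2.1
P(D₂)³ = 4.97×10⁻⁴ ⇒ P(D₂) = 0.079 bar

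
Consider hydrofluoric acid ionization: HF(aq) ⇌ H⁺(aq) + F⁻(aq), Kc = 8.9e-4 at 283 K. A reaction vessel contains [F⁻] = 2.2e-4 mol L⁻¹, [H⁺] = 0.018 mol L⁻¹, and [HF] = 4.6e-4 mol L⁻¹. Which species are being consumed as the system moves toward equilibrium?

Qc = [H⁺]·[F⁻] / [HF] = (0.018)·(2.2e-4) / (4.6e-4) = 0.0086
Qc = 0.0086 > Kc = 8.9e-4: net reverse reaction.

H⁺, F⁻ (products)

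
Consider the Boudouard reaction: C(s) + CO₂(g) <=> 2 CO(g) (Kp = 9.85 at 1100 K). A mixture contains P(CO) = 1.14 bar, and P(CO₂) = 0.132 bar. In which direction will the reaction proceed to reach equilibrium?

no net change (already at equilibrium)

(C is a pure solid — omitted from Qp.)
Qp = P(CO)² / P(CO₂) = (1.14)² / (0.132) = 9.85
Qp = 9.85 = Kp, so the system is already at equilibrium.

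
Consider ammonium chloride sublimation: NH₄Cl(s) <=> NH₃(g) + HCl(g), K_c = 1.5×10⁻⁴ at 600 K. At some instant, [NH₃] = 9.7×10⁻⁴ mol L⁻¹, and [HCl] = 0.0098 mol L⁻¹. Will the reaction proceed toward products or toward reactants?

(NH₄Cl is a pure solid — omitted from Q_c.)
Q_c = [NH₃]·[HCl] = (9.7×10⁻⁴)·(0.0098) = 9.5×10⁻⁶
Q_c = 9.5×10⁻⁶ < K_c = 1.5×10⁻⁴, so the forward reaction proceeds.

forward (toward products)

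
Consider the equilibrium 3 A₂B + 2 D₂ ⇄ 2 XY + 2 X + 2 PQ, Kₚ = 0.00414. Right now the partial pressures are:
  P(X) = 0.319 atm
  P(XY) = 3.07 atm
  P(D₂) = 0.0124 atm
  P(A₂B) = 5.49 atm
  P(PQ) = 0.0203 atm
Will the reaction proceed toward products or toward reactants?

Qₚ = P(XY)²·P(X)²·P(PQ)² / (P(A₂B)³·P(D₂)²) = (3.07)²·(0.319)²·(0.0203)² / ((5.49)³·(0.0124)²) = 0.0155
Qₚ = 0.0155 > Kₚ = 0.00414, so the reverse reaction proceeds.

in the reverse direction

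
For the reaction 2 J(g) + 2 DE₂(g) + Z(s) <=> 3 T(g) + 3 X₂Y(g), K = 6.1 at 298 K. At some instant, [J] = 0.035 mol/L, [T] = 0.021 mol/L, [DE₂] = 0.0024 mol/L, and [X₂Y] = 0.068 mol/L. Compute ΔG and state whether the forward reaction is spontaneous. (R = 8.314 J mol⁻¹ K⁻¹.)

(Z is a pure solid — omitted from Q.)
Q = [T]³·[X₂Y]³ / ([J]²·[DE₂]²) = (0.021)³·(0.068)³ / ((0.035)²·(0.0024)²) = 0.413
ΔG = RT ln(Q/K) = (8.314 J mol⁻¹ K⁻¹)(298 K) × ln(0.413/6.1)
   = (2.478 kJ/mol)(-2.693) = -6.67 kJ/mol
ΔG < 0, so the forward reaction is spontaneous (proceeds forward).

ΔG = -6.67 kJ/mol; the forward reaction is spontaneous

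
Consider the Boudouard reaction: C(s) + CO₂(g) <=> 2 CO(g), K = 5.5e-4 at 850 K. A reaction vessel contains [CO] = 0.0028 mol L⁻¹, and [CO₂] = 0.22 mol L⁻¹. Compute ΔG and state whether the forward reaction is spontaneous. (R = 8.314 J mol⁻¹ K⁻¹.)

ΔG = -19.3 kJ/mol; the forward reaction is spontaneous

(C is a pure solid — omitted from Q.)
Q = [CO]² / [CO₂] = (0.0028)² / (0.22) = 3.56e-5
ΔG = RT ln(Q/K) = (8.314 J mol⁻¹ K⁻¹)(850 K) × ln(3.56e-5/5.5e-4)
   = (7.067 kJ/mol)(-2.738) = -19.3 kJ/mol
ΔG < 0, so the forward reaction is spontaneous (proceeds forward).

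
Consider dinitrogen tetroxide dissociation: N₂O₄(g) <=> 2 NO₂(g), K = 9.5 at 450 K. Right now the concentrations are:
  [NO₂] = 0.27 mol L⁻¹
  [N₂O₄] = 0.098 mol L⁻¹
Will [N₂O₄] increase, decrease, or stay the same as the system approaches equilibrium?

Q = [NO₂]² / [N₂O₄] = (0.27)² / (0.098) = 0.74
Q = 0.74 < K = 9.5: net forward reaction.
N₂O₄ is a reactant, so it decreases.

decrease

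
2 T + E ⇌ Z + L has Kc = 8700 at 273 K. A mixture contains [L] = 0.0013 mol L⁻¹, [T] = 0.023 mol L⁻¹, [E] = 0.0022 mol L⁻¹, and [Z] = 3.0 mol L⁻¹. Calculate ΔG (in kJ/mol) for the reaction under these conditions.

Qc = [Z]·[L] / ([T]²·[E]) = (3.0)·(0.0013) / ((0.023)²·(0.0022)) = 3350
ΔG = RT ln(Qc/Kc) = (8.314 J mol⁻¹ K⁻¹)(273 K) × ln(3350/8700)
   = (2.270 kJ/mol)(-0.9544) = -2.17 kJ/mol
ΔG < 0, so the forward reaction is spontaneous (proceeds forward).

ΔG = -2.17 kJ/mol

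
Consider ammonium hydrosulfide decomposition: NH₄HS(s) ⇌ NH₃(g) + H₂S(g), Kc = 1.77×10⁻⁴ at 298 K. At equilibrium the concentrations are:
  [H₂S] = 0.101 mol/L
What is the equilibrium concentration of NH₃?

[NH₃] = 0.00175 mol/L

(NH₄HS is a pure solid — omitted from Kc.)
At equilibrium, Kc = [NH₃]·[H₂S] = 1.77×10⁻⁴.
([NH₃])·(0.101) = 1.77×10⁻⁴
[NH₃] = 0.00175 mol/L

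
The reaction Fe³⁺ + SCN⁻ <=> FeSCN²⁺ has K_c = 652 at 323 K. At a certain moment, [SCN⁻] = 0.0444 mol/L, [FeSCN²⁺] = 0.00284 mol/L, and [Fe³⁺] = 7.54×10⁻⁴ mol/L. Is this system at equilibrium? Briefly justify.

no; Q < K, reaction proceeds forward

Q_c = [FeSCN²⁺] / ([Fe³⁺]·[SCN⁻]) = (0.00284) / ((7.54×10⁻⁴)·(0.0444)) = 84.8
Q_c = 84.8 < K_c = 652: net forward reaction.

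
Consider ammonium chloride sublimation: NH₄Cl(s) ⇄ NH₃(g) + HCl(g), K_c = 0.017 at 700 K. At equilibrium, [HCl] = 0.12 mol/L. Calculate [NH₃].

[NH₃] = 0.14 mol/L

(NH₄Cl is a pure solid — omitted from K_c.)
At equilibrium, K_c = [NH₃]·[HCl] = 0.017.
([NH₃])·(0.12) = 0.017
[NH₃] = 0.142 = 0.14 mol/L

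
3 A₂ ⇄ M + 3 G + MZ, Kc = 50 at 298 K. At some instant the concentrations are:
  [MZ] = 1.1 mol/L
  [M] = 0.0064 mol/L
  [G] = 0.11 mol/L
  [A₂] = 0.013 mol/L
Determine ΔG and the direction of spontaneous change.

ΔG = -6.10 kJ/mol; the forward reaction is spontaneous

Qc = [M]·[G]³·[MZ] / [A₂]³ = (0.0064)·(0.11)³·(1.1) / (0.013)³ = 4.27
ΔG = RT ln(Qc/Kc) = (8.314 J mol⁻¹ K⁻¹)(298 K) × ln(4.27/50)
   = (2.478 kJ/mol)(-2.460) = -6.10 kJ/mol
ΔG < 0, so the forward reaction is spontaneous (proceeds forward).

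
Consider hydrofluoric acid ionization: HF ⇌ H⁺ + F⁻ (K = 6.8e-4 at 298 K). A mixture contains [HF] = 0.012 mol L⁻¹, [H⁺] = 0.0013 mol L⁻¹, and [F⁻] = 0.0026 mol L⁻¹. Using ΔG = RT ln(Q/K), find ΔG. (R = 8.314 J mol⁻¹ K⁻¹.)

ΔG = -2.18 kJ/mol

Q = [H⁺]·[F⁻] / [HF] = (0.0013)·(0.0026) / (0.012) = 2.82e-4
ΔG = RT ln(Q/K) = (8.314 J mol⁻¹ K⁻¹)(298 K) × ln(2.82e-4/6.8e-4)
   = (2.478 kJ/mol)(-0.8802) = -2.18 kJ/mol
ΔG < 0, so the forward reaction is spontaneous (proceeds forward).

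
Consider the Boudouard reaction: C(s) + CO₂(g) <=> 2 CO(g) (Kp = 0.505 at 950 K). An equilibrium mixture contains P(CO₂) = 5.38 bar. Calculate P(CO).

P(CO) = 1.65 bar

(C is a pure solid — omitted from Kp.)
At equilibrium, Kp = P(CO)² / P(CO₂) = 0.505.
(P(CO))² / (5.38) = 0.505
P(CO)² = 2.72 ⇒ P(CO) = 1.65 bar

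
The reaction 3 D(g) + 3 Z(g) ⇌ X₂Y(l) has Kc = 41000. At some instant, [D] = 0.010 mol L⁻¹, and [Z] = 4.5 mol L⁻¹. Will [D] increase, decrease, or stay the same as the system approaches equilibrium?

decrease

(X₂Y is a pure liquid — omitted from Qc.)
Qc = 1 / ([D]³·[Z]³) = 1 / ((0.010)³·(4.5)³) = 11000
Qc = 11000 < Kc = 41000: net forward reaction.
D is a reactant, so it decreases.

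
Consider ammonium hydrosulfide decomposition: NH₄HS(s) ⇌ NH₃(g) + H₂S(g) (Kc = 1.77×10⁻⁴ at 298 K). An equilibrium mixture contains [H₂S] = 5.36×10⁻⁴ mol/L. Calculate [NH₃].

(NH₄HS is a pure solid — omitted from Kc.)
At equilibrium, Kc = [NH₃]·[H₂S] = 1.77×10⁻⁴.
([NH₃])·(5.36×10⁻⁴) = 1.77×10⁻⁴
[NH₃] = 0.330 mol/L

[NH₃] = 0.330 mol/L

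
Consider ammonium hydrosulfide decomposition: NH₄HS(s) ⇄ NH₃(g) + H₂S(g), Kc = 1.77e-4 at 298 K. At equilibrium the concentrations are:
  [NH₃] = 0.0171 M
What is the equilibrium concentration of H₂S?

[H₂S] = 0.0104 M

(NH₄HS is a pure solid — omitted from Kc.)
At equilibrium, Kc = [NH₃]·[H₂S] = 1.77e-4.
(0.0171)·([H₂S]) = 1.77e-4
[H₂S] = 0.0104 M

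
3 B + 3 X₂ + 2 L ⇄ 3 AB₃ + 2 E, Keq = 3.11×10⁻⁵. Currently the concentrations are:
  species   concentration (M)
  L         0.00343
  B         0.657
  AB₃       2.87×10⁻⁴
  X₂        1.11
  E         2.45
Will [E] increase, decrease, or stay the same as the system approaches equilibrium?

stay the same

Q = [AB₃]³·[E]² / ([B]³·[X₂]³·[L]²) = (2.87×10⁻⁴)³·(2.45)² / ((0.657)³·(1.11)³·(0.00343)²) = 3.11×10⁻⁵
Q = 3.11×10⁻⁵ = Keq; the system is at equilibrium.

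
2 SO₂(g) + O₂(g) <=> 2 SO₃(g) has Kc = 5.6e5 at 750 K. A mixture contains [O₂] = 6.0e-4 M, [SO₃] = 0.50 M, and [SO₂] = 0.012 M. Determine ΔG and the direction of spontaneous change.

Qc = [SO₃]² / ([SO₂]²·[O₂]) = (0.50)² / ((0.012)²·(6.0e-4)) = 2.89e6
ΔG = RT ln(Qc/Kc) = (8.314 J mol⁻¹ K⁻¹)(750 K) × ln(2.89e6/5.6e5)
   = (6.236 kJ/mol)(1.641) = 10.2 kJ/mol
ΔG > 0, so the forward reaction is non-spontaneous (proceeds in reverse).

ΔG = 10.2 kJ/mol; the forward reaction is non-spontaneous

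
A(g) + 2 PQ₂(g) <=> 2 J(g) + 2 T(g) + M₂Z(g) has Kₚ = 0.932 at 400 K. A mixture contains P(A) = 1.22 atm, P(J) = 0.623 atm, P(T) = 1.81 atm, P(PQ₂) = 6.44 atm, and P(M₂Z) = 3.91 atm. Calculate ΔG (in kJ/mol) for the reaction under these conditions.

ΔG = -7.48 kJ/mol

Qₚ = P(J)²·P(T)²·P(M₂Z) / (P(A)·P(PQ₂)²) = (0.623)²·(1.81)²·(3.91) / ((1.22)·(6.44)²) = 0.0983
ΔG = RT ln(Qₚ/Kₚ) = (8.314 J mol⁻¹ K⁻¹)(400 K) × ln(0.0983/0.932)
   = (3.326 kJ/mol)(-2.249) = -7.48 kJ/mol
ΔG < 0, so the forward reaction is spontaneous (proceeds forward).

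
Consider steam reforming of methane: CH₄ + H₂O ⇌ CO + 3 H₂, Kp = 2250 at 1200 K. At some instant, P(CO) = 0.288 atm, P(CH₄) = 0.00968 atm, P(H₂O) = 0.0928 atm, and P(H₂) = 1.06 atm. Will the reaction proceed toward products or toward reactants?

to the right

Qp = P(CO)·P(H₂)³ / (P(CH₄)·P(H₂O)) = (0.288)·(1.06)³ / ((0.00968)·(0.0928)) = 382
Qp = 382 < Kp = 2250, so the forward reaction proceeds.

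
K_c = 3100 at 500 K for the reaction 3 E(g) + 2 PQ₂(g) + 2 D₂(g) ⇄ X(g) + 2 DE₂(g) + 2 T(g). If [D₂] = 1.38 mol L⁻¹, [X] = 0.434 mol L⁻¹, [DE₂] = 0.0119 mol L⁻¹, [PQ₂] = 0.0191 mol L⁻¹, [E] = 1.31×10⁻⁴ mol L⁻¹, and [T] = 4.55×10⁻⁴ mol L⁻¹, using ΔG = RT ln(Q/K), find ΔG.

ΔG = 4.02 kJ/mol

Q_c = [X]·[DE₂]²·[T]² / ([E]³·[PQ₂]²·[D₂]²) = (0.434)·(0.0119)²·(4.55×10⁻⁴)² / ((1.31×10⁻⁴)³·(0.0191)²·(1.38)²) = 8150
ΔG = RT ln(Q_c/K_c) = (8.314 J mol⁻¹ K⁻¹)(500 K) × ln(8150/3100)
   = (4.157 kJ/mol)(0.9666) = 4.02 kJ/mol
ΔG > 0, so the forward reaction is non-spontaneous (proceeds in reverse).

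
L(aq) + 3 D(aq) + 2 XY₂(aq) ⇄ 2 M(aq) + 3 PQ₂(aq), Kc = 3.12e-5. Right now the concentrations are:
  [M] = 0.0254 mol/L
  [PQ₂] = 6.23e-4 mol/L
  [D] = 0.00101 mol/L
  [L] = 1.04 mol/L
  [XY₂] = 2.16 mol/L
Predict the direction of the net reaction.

Qc = [M]²·[PQ₂]³ / ([L]·[D]³·[XY₂]²) = (0.0254)²·(6.23e-4)³ / ((1.04)·(0.00101)³·(2.16)²) = 3.12e-5
Qc = 3.12e-5 = Kc, so the system is already at equilibrium.

no net change (already at equilibrium)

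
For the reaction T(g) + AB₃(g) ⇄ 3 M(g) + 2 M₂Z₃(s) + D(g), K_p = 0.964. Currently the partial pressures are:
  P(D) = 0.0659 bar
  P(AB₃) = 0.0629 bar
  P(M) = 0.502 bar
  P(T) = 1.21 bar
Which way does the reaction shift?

in the forward direction

(M₂Z₃ is a pure solid — omitted from Q_p.)
Q_p = P(M)³·P(D) / (P(T)·P(AB₃)) = (0.502)³·(0.0659) / ((1.21)·(0.0629)) = 0.110
Q_p = 0.110 < K_p = 0.964, so the forward reaction proceeds.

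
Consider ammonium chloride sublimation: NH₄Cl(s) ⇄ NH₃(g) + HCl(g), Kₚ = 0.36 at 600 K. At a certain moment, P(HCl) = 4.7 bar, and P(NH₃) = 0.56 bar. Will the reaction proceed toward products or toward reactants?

reverse (toward reactants)

(NH₄Cl is a pure solid — omitted from Qₚ.)
Qₚ = P(NH₃)·P(HCl) = (0.56)·(4.7) = 2.6
Qₚ = 2.6 > Kₚ = 0.36, so the reverse reaction proceeds.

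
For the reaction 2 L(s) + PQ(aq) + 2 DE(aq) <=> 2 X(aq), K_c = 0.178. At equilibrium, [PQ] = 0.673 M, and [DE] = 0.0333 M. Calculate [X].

[X] = 0.0115 M

(L is a pure solid — omitted from K_c.)
At equilibrium, K_c = [X]² / ([PQ]·[DE]²) = 0.178.
([X])² / ((0.673)·(0.0333)²) = 0.178
[X]² = 1.33e-4 ⇒ [X] = 0.0115 M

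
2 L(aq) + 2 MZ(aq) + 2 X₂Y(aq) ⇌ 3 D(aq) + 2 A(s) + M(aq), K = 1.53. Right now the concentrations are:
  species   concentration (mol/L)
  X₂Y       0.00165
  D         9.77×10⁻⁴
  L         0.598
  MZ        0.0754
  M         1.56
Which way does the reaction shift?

in the forward direction

(A is a pure solid — omitted from Q.)
Q = [D]³·[M] / ([L]²·[MZ]²·[X₂Y]²) = (9.77×10⁻⁴)³·(1.56) / ((0.598)²·(0.0754)²·(0.00165)²) = 0.263
Q = 0.263 < K = 1.53, so the forward reaction proceeds.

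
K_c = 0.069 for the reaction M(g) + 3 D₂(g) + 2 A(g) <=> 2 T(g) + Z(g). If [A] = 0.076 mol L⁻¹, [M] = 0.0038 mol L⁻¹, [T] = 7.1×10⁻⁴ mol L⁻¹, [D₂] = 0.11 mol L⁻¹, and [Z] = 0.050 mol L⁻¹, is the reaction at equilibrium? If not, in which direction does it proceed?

Q_c = [T]²·[Z] / ([M]·[D₂]³·[A]²) = (7.1×10⁻⁴)²·(0.050) / ((0.0038)·(0.11)³·(0.076)²) = 0.86
Q_c = 0.86 > K_c = 0.069, so the reverse reaction proceeds.

reverse (toward reactants)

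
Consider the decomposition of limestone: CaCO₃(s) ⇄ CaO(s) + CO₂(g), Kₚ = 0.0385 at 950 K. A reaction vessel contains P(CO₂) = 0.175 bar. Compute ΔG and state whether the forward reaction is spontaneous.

(CaCO₃, CaO are pure solids — omitted from Qₚ.)
Qₚ = P(CO₂) = 0.175
ΔG = RT ln(Qₚ/Kₚ) = (8.314 J mol⁻¹ K⁻¹)(950 K) × ln(0.175/0.0385)
   = (7.898 kJ/mol)(1.514) = 12.0 kJ/mol
ΔG > 0, so the forward reaction is non-spontaneous (proceeds in reverse).

ΔG = 12.0 kJ/mol; the forward reaction is non-spontaneous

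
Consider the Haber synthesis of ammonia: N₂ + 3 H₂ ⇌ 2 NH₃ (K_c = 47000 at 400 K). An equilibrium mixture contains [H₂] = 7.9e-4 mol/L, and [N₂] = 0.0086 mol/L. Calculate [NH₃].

At equilibrium, K_c = [NH₃]² / ([N₂]·[H₂]³) = 47000.
([NH₃])² / ((0.0086)·(7.9e-4)³) = 47000
[NH₃]² = 1.99e-7 ⇒ [NH₃] = 4.5e-4 mol/L

[NH₃] = 4.5e-4 mol/L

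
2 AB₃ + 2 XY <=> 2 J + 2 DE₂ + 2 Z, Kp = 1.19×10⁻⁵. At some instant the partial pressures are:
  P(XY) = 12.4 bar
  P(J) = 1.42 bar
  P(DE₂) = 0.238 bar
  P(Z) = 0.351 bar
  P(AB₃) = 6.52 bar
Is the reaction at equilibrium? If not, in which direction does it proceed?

Qp = P(J)²·P(DE₂)²·P(Z)² / (P(AB₃)²·P(XY)²) = (1.42)²·(0.238)²·(0.351)² / ((6.52)²·(12.4)²) = 2.15×10⁻⁶
Qp = 2.15×10⁻⁶ < Kp = 1.19×10⁻⁵, so the forward reaction proceeds.

to the right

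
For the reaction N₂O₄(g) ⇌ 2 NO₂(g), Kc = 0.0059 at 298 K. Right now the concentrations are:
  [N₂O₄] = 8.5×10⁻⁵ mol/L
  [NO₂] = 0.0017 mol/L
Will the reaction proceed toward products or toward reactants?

Qc = [NO₂]² / [N₂O₄] = (0.0017)² / (8.5×10⁻⁵) = 0.034
Qc = 0.034 > Kc = 0.0059, so the reverse reaction proceeds.

reverse (toward reactants)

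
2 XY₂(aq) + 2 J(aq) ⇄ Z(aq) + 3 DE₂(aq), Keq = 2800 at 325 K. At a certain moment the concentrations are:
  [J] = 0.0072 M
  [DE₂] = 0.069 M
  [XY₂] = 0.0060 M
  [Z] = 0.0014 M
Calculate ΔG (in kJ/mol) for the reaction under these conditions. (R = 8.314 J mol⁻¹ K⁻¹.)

Q = [Z]·[DE₂]³ / ([XY₂]²·[J]²) = (0.0014)·(0.069)³ / ((0.0060)²·(0.0072)²) = 246
ΔG = RT ln(Q/Keq) = (8.314 J mol⁻¹ K⁻¹)(325 K) × ln(246/2800)
   = (2.702 kJ/mol)(-2.432) = -6.57 kJ/mol
ΔG < 0, so the forward reaction is spontaneous (proceeds forward).

ΔG = -6.57 kJ/mol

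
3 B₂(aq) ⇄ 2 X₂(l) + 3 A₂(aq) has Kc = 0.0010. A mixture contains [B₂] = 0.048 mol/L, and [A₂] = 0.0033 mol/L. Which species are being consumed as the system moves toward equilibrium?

B₂ (reactants)

(X₂ is a pure liquid — omitted from Qc.)
Qc = [A₂]³ / [B₂]³ = (0.0033)³ / (0.048)³ = 3.2×10⁻⁴
Qc = 3.2×10⁻⁴ < Kc = 0.0010: net forward reaction.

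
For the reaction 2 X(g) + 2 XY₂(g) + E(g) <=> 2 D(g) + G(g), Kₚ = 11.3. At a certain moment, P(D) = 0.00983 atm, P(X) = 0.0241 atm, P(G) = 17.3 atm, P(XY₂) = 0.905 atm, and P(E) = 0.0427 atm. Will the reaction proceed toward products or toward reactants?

in the reverse direction

Qₚ = P(D)²·P(G) / (P(X)²·P(XY₂)²·P(E)) = (0.00983)²·(17.3) / ((0.0241)²·(0.905)²·(0.0427)) = 82.3
Qₚ = 82.3 > Kₚ = 11.3, so the reverse reaction proceeds.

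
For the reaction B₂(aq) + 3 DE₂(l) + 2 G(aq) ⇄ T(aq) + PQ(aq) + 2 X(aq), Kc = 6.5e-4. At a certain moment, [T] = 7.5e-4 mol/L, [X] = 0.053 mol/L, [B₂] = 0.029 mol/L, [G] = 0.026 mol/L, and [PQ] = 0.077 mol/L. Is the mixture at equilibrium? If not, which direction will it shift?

(DE₂ is a pure liquid — omitted from Qc.)
Qc = [T]·[PQ]·[X]² / ([B₂]·[G]²) = (7.5e-4)·(0.077)·(0.053)² / ((0.029)·(0.026)²) = 0.0083
Qc = 0.0083 > Kc = 6.5e-4: net reverse reaction.

no; Q > K, reaction proceeds in reverse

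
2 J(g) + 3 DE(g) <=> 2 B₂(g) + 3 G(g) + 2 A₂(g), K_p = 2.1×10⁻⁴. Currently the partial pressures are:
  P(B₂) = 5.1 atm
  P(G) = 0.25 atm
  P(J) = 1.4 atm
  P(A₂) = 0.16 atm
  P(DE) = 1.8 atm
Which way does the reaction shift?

to the left

Q_p = P(B₂)²·P(G)³·P(A₂)² / (P(J)²·P(DE)³) = (5.1)²·(0.25)³·(0.16)² / ((1.4)²·(1.8)³) = 9.1×10⁻⁴
Q_p = 9.1×10⁻⁴ > K_p = 2.1×10⁻⁴, so the reverse reaction proceeds.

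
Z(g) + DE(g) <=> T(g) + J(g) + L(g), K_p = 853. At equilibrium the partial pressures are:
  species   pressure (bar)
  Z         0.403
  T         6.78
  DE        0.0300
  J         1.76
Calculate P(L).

P(L) = 0.864 bar

At equilibrium, K_p = P(T)·P(J)·P(L) / (P(Z)·P(DE)) = 853.
(6.78)·(1.76)·(P(L)) / ((0.403)·(0.0300)) = 853
P(L) = 0.864 bar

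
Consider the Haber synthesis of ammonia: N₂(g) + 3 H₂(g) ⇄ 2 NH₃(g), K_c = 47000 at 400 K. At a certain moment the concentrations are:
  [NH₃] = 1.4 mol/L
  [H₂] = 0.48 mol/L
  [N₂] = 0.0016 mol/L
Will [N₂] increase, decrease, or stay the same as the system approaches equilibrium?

decrease

Q_c = [NH₃]² / ([N₂]·[H₂]³) = (1.4)² / ((0.0016)·(0.48)³) = 11000
Q_c = 11000 < K_c = 47000: net forward reaction.
N₂ is a reactant, so it decreases.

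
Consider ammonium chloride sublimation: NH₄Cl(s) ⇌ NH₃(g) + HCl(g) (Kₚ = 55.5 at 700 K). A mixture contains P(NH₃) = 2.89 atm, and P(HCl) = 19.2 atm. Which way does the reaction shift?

neither direction; the system is at equilibrium

(NH₄Cl is a pure solid — omitted from Qₚ.)
Qₚ = P(NH₃)·P(HCl) = (2.89)·(19.2) = 55.5
Qₚ = 55.5 = Kₚ, so the system is already at equilibrium.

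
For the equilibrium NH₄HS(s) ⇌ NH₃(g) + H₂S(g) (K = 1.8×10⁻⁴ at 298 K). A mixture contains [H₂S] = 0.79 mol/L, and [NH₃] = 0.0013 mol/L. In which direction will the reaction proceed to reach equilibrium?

(NH₄HS is a pure solid — omitted from Q.)
Q = [NH₃]·[H₂S] = (0.0013)·(0.79) = 0.0010
Q = 0.0010 > K = 1.8×10⁻⁴, so the reverse reaction proceeds.

reverse (toward reactants)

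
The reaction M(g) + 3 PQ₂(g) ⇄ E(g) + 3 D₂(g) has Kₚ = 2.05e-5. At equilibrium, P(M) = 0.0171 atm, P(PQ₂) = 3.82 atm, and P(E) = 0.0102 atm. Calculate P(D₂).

P(D₂) = 0.124 atm

At equilibrium, Kₚ = P(E)·P(D₂)³ / (P(M)·P(PQ₂)³) = 2.05e-5.
(0.0102)·(P(D₂))³ / ((0.0171)·(3.82)³) = 2.05e-5
P(D₂)³ = 0.00192 ⇒ P(D₂) = 0.124 atm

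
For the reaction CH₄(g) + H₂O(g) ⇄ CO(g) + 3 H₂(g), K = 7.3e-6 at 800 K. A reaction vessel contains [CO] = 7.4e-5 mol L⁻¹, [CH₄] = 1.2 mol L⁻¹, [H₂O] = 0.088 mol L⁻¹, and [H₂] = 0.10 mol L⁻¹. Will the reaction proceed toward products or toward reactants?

Q = [CO]·[H₂]³ / ([CH₄]·[H₂O]) = (7.4e-5)·(0.10)³ / ((1.2)·(0.088)) = 7.0e-7
Q = 7.0e-7 < K = 7.3e-6, so the forward reaction proceeds.

to the right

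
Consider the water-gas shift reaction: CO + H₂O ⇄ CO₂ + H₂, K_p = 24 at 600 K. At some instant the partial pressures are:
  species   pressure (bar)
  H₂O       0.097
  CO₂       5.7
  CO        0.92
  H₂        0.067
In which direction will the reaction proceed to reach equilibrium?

Q_p = P(CO₂)·P(H₂) / (P(CO)·P(H₂O)) = (5.7)·(0.067) / ((0.92)·(0.097)) = 4.3
Q_p = 4.3 < K_p = 24, so the forward reaction proceeds.

to the right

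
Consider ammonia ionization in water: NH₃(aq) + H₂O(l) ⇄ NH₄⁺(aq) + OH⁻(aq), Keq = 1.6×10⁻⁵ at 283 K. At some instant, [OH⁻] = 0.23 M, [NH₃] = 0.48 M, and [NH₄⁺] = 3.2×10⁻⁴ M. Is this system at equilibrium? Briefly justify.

(H₂O is a pure liquid — omitted from Q.)
Q = [NH₄⁺]·[OH⁻] / [NH₃] = (3.2×10⁻⁴)·(0.23) / (0.48) = 1.5×10⁻⁴
Q = 1.5×10⁻⁴ > Keq = 1.6×10⁻⁵: net reverse reaction.

no; Q > K, reaction proceeds in reverse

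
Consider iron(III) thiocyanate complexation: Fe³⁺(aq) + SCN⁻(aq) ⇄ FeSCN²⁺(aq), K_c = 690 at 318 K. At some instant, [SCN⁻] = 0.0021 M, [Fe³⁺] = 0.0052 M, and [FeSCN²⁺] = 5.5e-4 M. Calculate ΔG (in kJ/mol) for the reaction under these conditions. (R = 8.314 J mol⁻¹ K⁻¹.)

Q_c = [FeSCN²⁺] / ([Fe³⁺]·[SCN⁻]) = (5.5e-4) / ((0.0052)·(0.0021)) = 50.4
ΔG = RT ln(Q_c/K_c) = (8.314 J mol⁻¹ K⁻¹)(318 K) × ln(50.4/690)
   = (2.644 kJ/mol)(-2.617) = -6.92 kJ/mol
ΔG < 0, so the forward reaction is spontaneous (proceeds forward).

ΔG = -6.92 kJ/mol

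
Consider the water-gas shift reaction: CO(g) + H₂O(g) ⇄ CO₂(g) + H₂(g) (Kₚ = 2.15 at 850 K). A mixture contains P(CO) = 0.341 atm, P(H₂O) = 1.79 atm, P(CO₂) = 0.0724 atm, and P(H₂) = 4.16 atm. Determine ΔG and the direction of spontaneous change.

Qₚ = P(CO₂)·P(H₂) / (P(CO)·P(H₂O)) = (0.0724)·(4.16) / ((0.341)·(1.79)) = 0.493
ΔG = RT ln(Qₚ/Kₚ) = (8.314 J mol⁻¹ K⁻¹)(850 K) × ln(0.493/2.15)
   = (7.067 kJ/mol)(-1.473) = -10.4 kJ/mol
ΔG < 0, so the forward reaction is spontaneous (proceeds forward).

ΔG = -10.4 kJ/mol; the forward reaction is spontaneous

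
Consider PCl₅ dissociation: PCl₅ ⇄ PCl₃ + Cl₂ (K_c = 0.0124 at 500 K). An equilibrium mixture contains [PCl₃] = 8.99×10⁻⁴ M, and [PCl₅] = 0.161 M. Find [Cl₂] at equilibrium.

At equilibrium, K_c = [PCl₃]·[Cl₂] / [PCl₅] = 0.0124.
(8.99×10⁻⁴)·([Cl₂]) / (0.161) = 0.0124
[Cl₂] = 2.22 M

[Cl₂] = 2.22 M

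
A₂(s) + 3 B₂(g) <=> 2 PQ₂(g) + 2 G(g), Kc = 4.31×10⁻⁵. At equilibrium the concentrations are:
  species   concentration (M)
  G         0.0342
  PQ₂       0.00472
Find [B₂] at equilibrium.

[B₂] = 0.0846 M

(A₂ is a pure solid — omitted from Kc.)
At equilibrium, Kc = [PQ₂]²·[G]² / [B₂]³ = 4.31×10⁻⁵.
(0.00472)²·(0.0342)² / ([B₂])³ = 4.31×10⁻⁵
[B₂]³ = 6.05×10⁻⁴ ⇒ [B₂] = 0.0846 M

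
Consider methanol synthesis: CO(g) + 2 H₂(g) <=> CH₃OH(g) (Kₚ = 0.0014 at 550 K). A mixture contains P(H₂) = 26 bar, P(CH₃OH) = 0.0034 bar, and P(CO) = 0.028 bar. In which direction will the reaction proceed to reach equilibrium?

Qₚ = P(CH₃OH) / (P(CO)·P(H₂)²) = (0.0034) / ((0.028)·(26)²) = 1.8×10⁻⁴
Qₚ = 1.8×10⁻⁴ < Kₚ = 0.0014, so the forward reaction proceeds.

forward (toward products)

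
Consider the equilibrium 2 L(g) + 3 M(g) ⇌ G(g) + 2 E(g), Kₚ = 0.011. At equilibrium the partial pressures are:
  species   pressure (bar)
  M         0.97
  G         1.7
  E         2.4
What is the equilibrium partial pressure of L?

At equilibrium, Kₚ = P(G)·P(E)² / (P(L)²·P(M)³) = 0.011.
(1.7)·(2.4)² / ((P(L))²·(0.97)³) = 0.011
P(L)² = 975 ⇒ P(L) = 31 bar

P(L) = 31 bar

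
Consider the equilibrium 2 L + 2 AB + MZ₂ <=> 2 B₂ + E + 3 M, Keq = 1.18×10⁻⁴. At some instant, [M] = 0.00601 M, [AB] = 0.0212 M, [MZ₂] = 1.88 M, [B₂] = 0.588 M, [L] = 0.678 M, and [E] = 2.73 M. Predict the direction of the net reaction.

to the left

Q = [B₂]²·[E]·[M]³ / ([L]²·[AB]²·[MZ₂]) = (0.588)²·(2.73)·(0.00601)³ / ((0.678)²·(0.0212)²·(1.88)) = 5.28×10⁻⁴
Q = 5.28×10⁻⁴ > Keq = 1.18×10⁻⁴, so the reverse reaction proceeds.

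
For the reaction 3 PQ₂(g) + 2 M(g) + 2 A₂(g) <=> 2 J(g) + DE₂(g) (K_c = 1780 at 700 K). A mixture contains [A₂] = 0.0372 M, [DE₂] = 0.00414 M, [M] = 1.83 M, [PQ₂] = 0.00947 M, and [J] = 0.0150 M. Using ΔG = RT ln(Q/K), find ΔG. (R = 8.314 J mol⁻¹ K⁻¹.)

Q_c = [J]²·[DE₂] / ([PQ₂]³·[M]²·[A₂]²) = (0.0150)²·(0.00414) / ((0.00947)³·(1.83)²·(0.0372)²) = 237
ΔG = RT ln(Q_c/K_c) = (8.314 J mol⁻¹ K⁻¹)(700 K) × ln(237/1780)
   = (5.820 kJ/mol)(-2.016) = -11.7 kJ/mol
ΔG < 0, so the forward reaction is spontaneous (proceeds forward).

ΔG = -11.7 kJ/mol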